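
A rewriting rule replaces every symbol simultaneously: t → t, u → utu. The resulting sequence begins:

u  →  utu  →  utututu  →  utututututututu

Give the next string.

Applying the rule to each of the 15 symbols of utututututututu gives the pieces utu t utu t utu t utu t utu t utu t utu t utu, which concatenate to the answer.

utututututututututututututututu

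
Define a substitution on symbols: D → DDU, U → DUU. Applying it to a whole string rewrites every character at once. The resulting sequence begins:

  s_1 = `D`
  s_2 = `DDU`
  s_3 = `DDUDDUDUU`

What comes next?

Rewriting each symbol of DDUDDUDUU: D→DDU, D→DDU, U→DUU, D→DDU, D→DDU, U→DUU, D→DDU, U→DUU, U→DUU, which concatenates to DDU DDU DUU DDU DDU DUU DDU DUU DUU.

DDUDDUDUUDDUDDUDUUDDUDUUDUU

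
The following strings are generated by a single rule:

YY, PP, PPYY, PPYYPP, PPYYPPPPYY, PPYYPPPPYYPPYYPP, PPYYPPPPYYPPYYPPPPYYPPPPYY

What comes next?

PPYYPPPPYYPPYYPPPPYYPPPPYYPPYYPPPPYYPPYYPP

Each term (from the third on) is the previous term followed by the one before it: term 3 = PP·YY = PPYY.
So term 8 is PPYYPPPPYYPPYYPPPPYYPPPPYY·PPYYPPPPYYPPYYPP.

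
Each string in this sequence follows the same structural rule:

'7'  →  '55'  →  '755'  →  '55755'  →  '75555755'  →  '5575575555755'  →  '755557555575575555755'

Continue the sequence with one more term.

From term 3 onward, concatenate the second-to-last term with the last: 7·55 = 755, 55·755 = 55755, …
So term 8 is 5575575555755·755557555575575555755.

5575575555755755557555575575555755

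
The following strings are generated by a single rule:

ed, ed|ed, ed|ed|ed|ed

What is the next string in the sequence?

ed|ed|ed|ed|ed|ed|ed|ed

Each string is two copies of the previous one joined by '|'.
So the next term is two copies of ed|ed|ed|ed with '|' between the halves.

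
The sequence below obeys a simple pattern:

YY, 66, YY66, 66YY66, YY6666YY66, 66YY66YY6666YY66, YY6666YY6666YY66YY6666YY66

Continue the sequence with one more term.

Each term (from the third on) is the two preceding terms concatenated in order: term 3 = YY·66 = YY66.
So term 8 is 66YY66YY6666YY66·YY6666YY6666YY66YY6666YY66.

66YY66YY6666YY66YY6666YY6666YY66YY6666YY66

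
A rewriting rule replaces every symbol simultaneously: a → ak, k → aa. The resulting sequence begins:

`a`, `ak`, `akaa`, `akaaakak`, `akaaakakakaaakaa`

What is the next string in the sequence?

akaaakakakaaakaaakaaakakakaaakak

Applying the rule to each of the 16 symbols of akaaakakakaaakaa gives the pieces ak aa ak ak ak aa ak aa ak aa ak ak ak aa ak ak, which concatenate to the answer.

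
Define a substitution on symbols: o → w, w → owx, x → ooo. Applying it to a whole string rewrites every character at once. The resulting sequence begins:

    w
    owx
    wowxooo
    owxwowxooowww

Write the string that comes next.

wowxoooowxwowxooowwwowxowxowx

Applying the rule to each of the 13 symbols of owxwowxooowww gives the pieces w owx ooo owx w owx ooo w w w owx owx owx, which concatenate to the answer.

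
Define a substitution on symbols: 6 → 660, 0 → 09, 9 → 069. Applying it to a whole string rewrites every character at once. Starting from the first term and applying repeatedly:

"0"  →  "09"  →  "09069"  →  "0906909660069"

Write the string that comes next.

0906909660069090696606600909660069

Replace each of the 13 characters of 0906909660069 in place — 09 069 09 660 069 09 069 660 660 09 09 660 069 — and concatenate.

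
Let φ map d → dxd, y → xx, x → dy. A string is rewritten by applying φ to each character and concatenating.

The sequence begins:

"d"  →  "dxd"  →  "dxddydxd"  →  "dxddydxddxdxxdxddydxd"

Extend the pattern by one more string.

dxddydxddxdxxdxddydxddxddydxddydydxddydxddxdxxdxddydxd

φ(dxddydxddxdxxdxddydxd) expands symbol-by-symbol to dxd dy dxd dxd xx dxd dy dxd dxd dy dxd dy dy dxd dy dxd dxd xx dxd dy dxd; joining the 21 pieces gives the next term.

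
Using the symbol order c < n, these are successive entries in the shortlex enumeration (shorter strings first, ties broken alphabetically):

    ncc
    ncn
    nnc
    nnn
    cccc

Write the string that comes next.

cccn

Treat cccc as a base-2 numeral over the given alphabet and add one, carrying through any trailing n's.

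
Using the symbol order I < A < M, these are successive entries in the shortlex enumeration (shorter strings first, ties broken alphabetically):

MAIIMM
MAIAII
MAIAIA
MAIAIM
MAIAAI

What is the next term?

MAIAAA

Treat MAIAAI as a base-3 numeral over the given alphabet and add one, carrying through any trailing M's.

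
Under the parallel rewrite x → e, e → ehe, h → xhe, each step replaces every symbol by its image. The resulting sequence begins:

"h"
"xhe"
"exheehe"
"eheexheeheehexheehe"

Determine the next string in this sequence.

φ(eheexheeheehexheehe) expands symbol-by-symbol to ehe xhe ehe ehe e xhe ehe ehe xhe ehe ehe xhe ehe e xhe ehe ehe xhe ehe; joining the 19 pieces gives the next term.

ehexheeheeheexheeheehexheeheehexheeheexheeheehexheehe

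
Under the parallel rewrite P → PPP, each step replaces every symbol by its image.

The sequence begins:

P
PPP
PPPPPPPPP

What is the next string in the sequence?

PPPPPPPPPPPPPPPPPPPPPPPPPPP

Expanding PPPPPPPPP: P→PPP, P→PPP, P→PPP, P→PPP, P→PPP, P→PPP, P→PPP, P→PPP, P→PPP. Concatenated: PPP PPP PPP PPP PPP PPP PPP PPP PPP.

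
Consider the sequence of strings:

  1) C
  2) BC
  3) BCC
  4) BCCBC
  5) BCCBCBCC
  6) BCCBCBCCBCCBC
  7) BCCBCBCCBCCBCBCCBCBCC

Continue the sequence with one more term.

Each term (from the third on) is the previous term followed by the one before it: term 3 = BC·C = BCC.
So term 8 is BCCBCBCCBCCBCBCCBCBCC·BCCBCBCCBCCBC.

BCCBCBCCBCCBCBCCBCBCCBCCBCBCCBCCBC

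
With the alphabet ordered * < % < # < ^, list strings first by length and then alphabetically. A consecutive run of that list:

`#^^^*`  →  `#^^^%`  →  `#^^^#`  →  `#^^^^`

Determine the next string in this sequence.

The successor of #^^^^ increments the rightmost position that isn't already ^ and resets every position after it to *.

^****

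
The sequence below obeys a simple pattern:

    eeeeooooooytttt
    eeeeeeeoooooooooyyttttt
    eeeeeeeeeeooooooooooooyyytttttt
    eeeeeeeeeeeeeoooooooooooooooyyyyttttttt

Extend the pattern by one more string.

eeeeeeeeeeeeeeeeooooooooooooooooooyyyyytttttttt

The n-th term is 3n+1 e's then 3n+3 o's then n y's then n+3 t's (n = 1, 2, …).
For the next term, n = 5, so the run lengths are 16, 18, 5, 8.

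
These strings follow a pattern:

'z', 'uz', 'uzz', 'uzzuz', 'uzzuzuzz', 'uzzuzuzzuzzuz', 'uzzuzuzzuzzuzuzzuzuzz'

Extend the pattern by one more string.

From term 3 onward, concatenate the last term with the second-to-last: uz·z = uzz, uzz·uz = uzzuz, …
Continuing: uzzuzuzzuzzuzuzzuzuzz · uzzuzuzzuzzuz gives term 8.

uzzuzuzzuzzuzuzzuzuzzuzzuzuzzuzzuz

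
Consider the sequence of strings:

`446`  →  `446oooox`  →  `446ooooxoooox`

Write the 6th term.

Each term is the previous one with oooox appended.
From 446ooooxoooox, 3 further steps: 446ooooxoooox → 446ooooxooooxoooox → 446ooooxooooxooooxoooox → (answer).

446ooooxooooxooooxooooxoooox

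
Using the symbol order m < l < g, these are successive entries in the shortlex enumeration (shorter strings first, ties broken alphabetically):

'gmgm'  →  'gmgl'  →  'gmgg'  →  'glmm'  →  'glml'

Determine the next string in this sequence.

Treat glml as a base-3 numeral over the given alphabet and add one, carrying through any trailing g's.

glmg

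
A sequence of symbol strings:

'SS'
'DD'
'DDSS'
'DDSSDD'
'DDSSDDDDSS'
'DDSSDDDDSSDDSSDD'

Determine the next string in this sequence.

Each term (from the third on) is the previous term followed by the one before it: term 3 = DD·SS = DDSS.
Continuing: DDSSDDDDSSDDSSDD · DDSSDDDDSS gives term 7.

DDSSDDDDSSDDSSDDDDSSDDDDSS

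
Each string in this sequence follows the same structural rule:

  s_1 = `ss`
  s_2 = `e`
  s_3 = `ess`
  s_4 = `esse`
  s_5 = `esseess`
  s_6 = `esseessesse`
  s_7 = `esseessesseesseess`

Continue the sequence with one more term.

esseessesseesseessesseessesse

Each term (from the third on) is the previous term followed by the one before it: term 3 = e·ss = ess.
So term 8 is esseessesseesseess·esseessesse.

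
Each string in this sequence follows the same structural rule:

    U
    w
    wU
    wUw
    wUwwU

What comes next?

wUwwUwUw

Each term (from the third on) is the previous term followed by the one before it: term 3 = w·U = wU.
So term 6 is wUwwU·wUw.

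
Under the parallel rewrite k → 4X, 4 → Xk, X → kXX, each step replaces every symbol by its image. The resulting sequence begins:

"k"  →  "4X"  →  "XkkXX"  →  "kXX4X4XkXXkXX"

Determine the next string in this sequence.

4XkXXkXXXkkXXXkkXX4XkXXkXX4XkXXkXX

Applying the rule to each of the 13 symbols of kXX4X4XkXXkXX gives the pieces 4X kXX kXX Xk kXX Xk kXX 4X kXX kXX 4X kXX kXX, which concatenate to the answer.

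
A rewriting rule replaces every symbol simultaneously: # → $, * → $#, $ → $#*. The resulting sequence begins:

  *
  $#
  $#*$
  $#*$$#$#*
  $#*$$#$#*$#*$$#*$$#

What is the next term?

φ($#*$$#$#*$#*$$#*$$#) expands symbol-by-symbol to $#* $ $# $#* $#* $ $#* $ $# $#* $ $# $#* $#* $ $# $#* $#* $; joining the 19 pieces gives the next term.

$#*$$#$#*$#*$$#*$$#$#*$$#$#*$#*$$#$#*$#*$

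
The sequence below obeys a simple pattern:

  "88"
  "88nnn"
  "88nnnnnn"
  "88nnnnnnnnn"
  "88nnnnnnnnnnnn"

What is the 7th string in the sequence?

Every step adds nnn to the end: s(k+1) = s(k)·nnn.
From 88nnnnnnnnnnnn, 2 further steps: 88nnnnnnnnnnnn → 88nnnnnnnnnnnnnnn → (answer).

88nnnnnnnnnnnnnnnnnn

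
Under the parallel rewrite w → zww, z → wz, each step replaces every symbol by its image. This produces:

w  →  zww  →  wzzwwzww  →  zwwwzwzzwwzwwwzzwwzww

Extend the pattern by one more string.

Applying the rule to each of the 21 symbols of zwwwzwzzwwzwwwzzwwzww gives the pieces wz zww zww zww wz zww wz wz zww zww wz zww zww zww wz wz zww zww wz zww zww, which concatenate to the answer.

wzzwwzwwzwwwzzwwwzwzzwwzwwwzzwwzwwzwwwzwzzwwzwwwzzwwzww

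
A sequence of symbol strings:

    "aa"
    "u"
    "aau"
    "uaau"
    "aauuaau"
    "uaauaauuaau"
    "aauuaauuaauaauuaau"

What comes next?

Each term (from the third on) is the two preceding terms concatenated in order: term 3 = aa·u = aau.
So term 8 is uaauaauuaau·aauuaauuaauaauuaau.

uaauaauuaauaauuaauuaauaauuaau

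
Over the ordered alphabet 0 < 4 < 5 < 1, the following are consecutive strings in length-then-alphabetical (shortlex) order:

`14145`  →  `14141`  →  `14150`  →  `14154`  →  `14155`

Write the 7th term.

14110

Continuing the enumeration 2 steps past 14155: 14155 → 14151 → (answer).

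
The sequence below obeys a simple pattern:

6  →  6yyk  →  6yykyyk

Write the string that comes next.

Every step adds yyk to the end: s(k+1) = s(k)·yyk.
One more step from 6yykyyk gives the answer.

6yykyykyyk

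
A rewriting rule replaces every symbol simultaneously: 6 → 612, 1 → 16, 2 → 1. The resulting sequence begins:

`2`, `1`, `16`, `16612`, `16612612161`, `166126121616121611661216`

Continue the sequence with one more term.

Rewriting the 24 symbols of 166126121616121611661216 one by one yields 16 612 612 16 1 612 16 1 16 612 16 612 16 1 16 612 16 16 612 612 16 1 16 612; concatenated:

16612612161612161166121661216116612161661261216116612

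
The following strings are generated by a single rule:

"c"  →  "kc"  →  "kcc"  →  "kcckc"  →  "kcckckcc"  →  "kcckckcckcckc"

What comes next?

From term 3 onward, concatenate the last term with the second-to-last: kc·c = kcc, kcc·kc = kcckc, …
Continuing: kcckckcckcckc · kcckckcc gives term 7.

kcckckcckcckckcckckcc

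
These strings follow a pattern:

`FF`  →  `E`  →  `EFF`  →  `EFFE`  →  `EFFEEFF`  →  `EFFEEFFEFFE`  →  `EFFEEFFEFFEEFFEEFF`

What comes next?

Each term (from the third on) is the previous term followed by the one before it: term 3 = E·FF = EFF.
The next term joins EFFEEFFEFFEEFFEEFF and EFFEEFFEFFE.

EFFEEFFEFFEEFFEEFFEFFEEFFEFFE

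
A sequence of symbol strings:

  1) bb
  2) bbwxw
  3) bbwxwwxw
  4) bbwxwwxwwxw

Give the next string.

Every step adds wxw to the end: s(k+1) = s(k)·wxw.
Applying this once more to bbwxwwxwwxw:

bbwxwwxwwxwwxw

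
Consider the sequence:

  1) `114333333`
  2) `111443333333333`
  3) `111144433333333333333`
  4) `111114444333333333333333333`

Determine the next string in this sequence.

111111444443333333333333333333333

The n-th term is n 1's then n-1 4's then 4n-2 3's, where the shown terms are n = 2, 3, 4, 5.
For the next term, n = 6, so the run lengths are 6, 5, 22.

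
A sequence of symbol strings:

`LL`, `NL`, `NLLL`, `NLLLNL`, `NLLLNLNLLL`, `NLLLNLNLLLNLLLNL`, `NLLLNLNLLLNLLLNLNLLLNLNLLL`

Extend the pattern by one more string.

NLLLNLNLLLNLLLNLNLLLNLNLLLNLLLNLNLLLNLLLNL

From term 3 onward, concatenate the last term with the second-to-last: NL·LL = NLLL, NLLL·NL = NLLLNL, …
Continuing: NLLLNLNLLLNLLLNLNLLLNLNLLL · NLLLNLNLLLNLLLNL gives term 8.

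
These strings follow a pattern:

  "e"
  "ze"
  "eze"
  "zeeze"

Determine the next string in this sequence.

ezezeeze

Each term (from the third on) is the two preceding terms concatenated in order: term 3 = e·ze = eze.
So term 5 is eze·zeeze.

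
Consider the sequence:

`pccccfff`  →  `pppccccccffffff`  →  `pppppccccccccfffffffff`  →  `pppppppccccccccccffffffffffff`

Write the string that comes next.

Term n consists of 2n-1 p's, followed by 2n+2 c's, followed by 3n f's (n = 1, 2, …).
For the next term, n = 5, so the run lengths are 9, 12, 15.

pppppppppccccccccccccfffffffffffffff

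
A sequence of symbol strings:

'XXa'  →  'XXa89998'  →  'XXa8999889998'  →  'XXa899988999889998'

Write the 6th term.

XXa8999889998899988999889998

The strings grow by a fixed suffix 89998 each time.
From XXa899988999889998, 2 further steps: XXa899988999889998 → XXa89998899988999889998 → (answer).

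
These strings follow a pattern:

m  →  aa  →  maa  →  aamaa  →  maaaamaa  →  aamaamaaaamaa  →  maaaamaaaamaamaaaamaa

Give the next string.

This is a Fibonacci-style word recurrence s(k) = s(k−2)·s(k−1): e.g. m·aa = maa.
So term 8 is aamaamaaaamaa·maaaamaaaamaamaaaamaa.

aamaamaaaamaamaaaamaaaamaamaaaamaa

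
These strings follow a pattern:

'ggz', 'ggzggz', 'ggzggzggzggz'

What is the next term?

s(k+1) = s(k)·s(k) — each term doubles the last.
Doubling ggzggzggzggz:

ggzggzggzggzggzggzggzggz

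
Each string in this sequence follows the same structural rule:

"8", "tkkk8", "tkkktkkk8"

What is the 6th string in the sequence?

Each term is the previous one with tkkk prepended.
From tkkktkkk8, 3 further steps: tkkktkkk8 → tkkktkkktkkk8 → tkkktkkktkkktkkk8 → (answer).

tkkktkkktkkktkkktkkk8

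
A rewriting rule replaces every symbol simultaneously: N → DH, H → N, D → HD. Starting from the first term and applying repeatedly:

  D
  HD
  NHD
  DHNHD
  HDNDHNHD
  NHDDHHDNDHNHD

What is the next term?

Applying the rule to each of the 13 symbols of NHDDHHDNDHNHD gives the pieces DH N HD HD N N HD DH HD N DH N HD, which concatenate to the answer.

DHNHDHDNNHDDHHDNDHNHD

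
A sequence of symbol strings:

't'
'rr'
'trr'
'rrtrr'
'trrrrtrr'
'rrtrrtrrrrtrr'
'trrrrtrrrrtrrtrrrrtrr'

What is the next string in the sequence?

Each term (from the third on) is the two preceding terms concatenated in order: term 3 = t·rr = trr.
Continuing: rrtrrtrrrrtrr · trrrrtrrrrtrrtrrrrtrr gives term 8.

rrtrrtrrrrtrrtrrrrtrrrrtrrtrrrrtrr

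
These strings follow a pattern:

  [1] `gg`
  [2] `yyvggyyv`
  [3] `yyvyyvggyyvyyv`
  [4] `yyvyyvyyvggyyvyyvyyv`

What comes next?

s(k+1) = yyv·s(k)·yyv, so each term gains yyv as a prefix and yyv as a suffix.
Applying this once more to yyvyyvyyvggyyvyyvyyv:

yyvyyvyyvyyvggyyvyyvyyvyyv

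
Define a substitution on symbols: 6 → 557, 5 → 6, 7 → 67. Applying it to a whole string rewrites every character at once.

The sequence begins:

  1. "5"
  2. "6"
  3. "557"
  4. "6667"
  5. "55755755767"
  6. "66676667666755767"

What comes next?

557557557675575575576755755755767666755767

Applying the rule to each of the 17 symbols of 66676667666755767 gives the pieces 557 557 557 67 557 557 557 67 557 557 557 67 6 6 67 557 67, which concatenate to the answer.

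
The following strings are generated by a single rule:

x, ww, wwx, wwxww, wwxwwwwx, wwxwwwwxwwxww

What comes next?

From term 3 onward, concatenate the last term with the second-to-last: ww·x = wwx, wwx·ww = wwxww, …
Continuing: wwxwwwwxwwxww · wwxwwwwx gives term 7.

wwxwwwwxwwxwwwwxwwwwx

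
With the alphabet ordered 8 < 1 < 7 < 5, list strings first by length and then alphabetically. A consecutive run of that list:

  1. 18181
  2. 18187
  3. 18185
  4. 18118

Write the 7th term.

18115

Stepping forward 3 times from 18118: 18118 → 18111 → 18117, then the target.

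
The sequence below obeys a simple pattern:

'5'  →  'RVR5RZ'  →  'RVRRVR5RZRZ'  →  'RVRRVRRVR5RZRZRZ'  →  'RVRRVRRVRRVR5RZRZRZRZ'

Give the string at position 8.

RVRRVRRVRRVRRVRRVRRVR5RZRZRZRZRZRZRZ

Every step adds RVR to the front and RZ to the end of the previous string.
From RVRRVRRVRRVR5RZRZRZRZ, 3 further steps: RVRRVRRVRRVR5RZRZRZRZ → RVRRVRRVRRVRRVR5RZRZRZRZRZ → RVRRVRRVRRVRRVRRVR5RZRZRZRZRZRZ → (answer).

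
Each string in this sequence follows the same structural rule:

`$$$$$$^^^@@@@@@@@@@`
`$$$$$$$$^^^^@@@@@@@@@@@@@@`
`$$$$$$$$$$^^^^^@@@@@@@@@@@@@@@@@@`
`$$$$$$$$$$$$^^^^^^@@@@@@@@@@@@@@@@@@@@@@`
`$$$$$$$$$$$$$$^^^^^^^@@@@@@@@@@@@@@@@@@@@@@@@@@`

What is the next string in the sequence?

Reading off run lengths: $ runs 6, 8, 10, 12, 14; ^ runs 3, 4, 5, 6, 7; @ runs 10, 14, 18, 22, 26 — each is linear in n, where the shown terms are n = 3, 4, 5, 6, 7.
Setting n = 8 gives 16, 8, 30 characters in each block.

$$$$$$$$$$$$$$$$^^^^^^^^@@@@@@@@@@@@@@@@@@@@@@@@@@@@@@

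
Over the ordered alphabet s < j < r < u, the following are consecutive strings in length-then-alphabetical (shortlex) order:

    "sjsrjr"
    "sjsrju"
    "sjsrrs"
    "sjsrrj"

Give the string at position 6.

Continuing the enumeration 2 steps past sjsrrj: sjsrrj → sjsrrr → (answer).

sjsrru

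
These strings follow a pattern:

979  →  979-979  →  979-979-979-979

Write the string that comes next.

Each string is two copies of the previous one joined by '-'.
So the next term is two copies of 979-979-979-979 with '-' between the halves.

979-979-979-979-979-979-979-979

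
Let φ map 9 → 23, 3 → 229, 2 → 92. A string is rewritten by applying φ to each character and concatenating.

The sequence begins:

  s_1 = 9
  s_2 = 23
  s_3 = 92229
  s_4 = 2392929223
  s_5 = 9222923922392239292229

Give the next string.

23929292239222923929222923929222923922392929223

Applying the rule to each of the 22 symbols of 9222923922392239292229 gives the pieces 23 92 92 92 23 92 229 23 92 92 229 23 92 92 229 23 92 23 92 92 92 23, which concatenate to the answer.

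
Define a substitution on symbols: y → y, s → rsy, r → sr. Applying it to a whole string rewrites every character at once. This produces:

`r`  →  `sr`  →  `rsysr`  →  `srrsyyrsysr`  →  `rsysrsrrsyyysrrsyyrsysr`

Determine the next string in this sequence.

Rewriting the 23 symbols of rsysrsrrsyyysrrsyyrsysr one by one yields sr rsy y rsy sr rsy sr sr rsy y y y rsy sr sr rsy y y sr rsy y rsy sr; concatenated:

srrsyyrsysrrsysrsrrsyyyyrsysrsrrsyyysrrsyyrsysr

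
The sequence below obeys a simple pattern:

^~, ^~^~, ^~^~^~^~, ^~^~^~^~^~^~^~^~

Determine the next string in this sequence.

Each string is two copies of the previous one concatenated.
So the next term is two copies of ^~^~^~^~^~^~^~^~.

^~^~^~^~^~^~^~^~^~^~^~^~^~^~^~^~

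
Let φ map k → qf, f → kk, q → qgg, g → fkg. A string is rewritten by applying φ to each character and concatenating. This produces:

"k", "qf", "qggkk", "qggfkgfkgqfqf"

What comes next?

Applying the rule to each of the 13 symbols of qggfkgfkgqfqf gives the pieces qgg fkg fkg kk qf fkg kk qf fkg qgg kk qgg kk, which concatenate to the answer.

qggfkgfkgkkqffkgkkqffkgqggkkqggkk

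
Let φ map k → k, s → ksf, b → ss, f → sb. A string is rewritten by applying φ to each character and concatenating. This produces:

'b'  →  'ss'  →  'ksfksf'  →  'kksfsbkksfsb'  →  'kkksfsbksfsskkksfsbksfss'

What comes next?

kkkksfsbksfsskksfsbksfksfkkkksfsbksfsskksfsbksfksf

φ(kkksfsbksfsskkksfsbksfss) expands symbol-by-symbol to k k k ksf sb ksf ss k ksf sb ksf ksf k k k ksf sb ksf ss k ksf sb ksf ksf; joining the 24 pieces gives the next term.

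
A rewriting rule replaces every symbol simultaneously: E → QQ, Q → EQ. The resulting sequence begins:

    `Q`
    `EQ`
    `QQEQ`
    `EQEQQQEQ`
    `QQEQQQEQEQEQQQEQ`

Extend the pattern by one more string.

EQEQQQEQEQEQQQEQQQEQQQEQEQEQQQEQ

φ(QQEQQQEQEQEQQQEQ) expands symbol-by-symbol to EQ EQ QQ EQ EQ EQ QQ EQ QQ EQ QQ EQ EQ EQ QQ EQ; joining the 16 pieces gives the next term.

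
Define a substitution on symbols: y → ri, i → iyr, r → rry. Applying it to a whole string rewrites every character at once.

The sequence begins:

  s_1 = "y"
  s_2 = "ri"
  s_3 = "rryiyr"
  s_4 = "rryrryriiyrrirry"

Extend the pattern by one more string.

rryrryrirryrryrirryiyriyrrirryrryiyrrryrryri

φ(rryrryriiyrrirry) expands symbol-by-symbol to rry rry ri rry rry ri rry iyr iyr ri rry rry iyr rry rry ri; joining the 16 pieces gives the next term.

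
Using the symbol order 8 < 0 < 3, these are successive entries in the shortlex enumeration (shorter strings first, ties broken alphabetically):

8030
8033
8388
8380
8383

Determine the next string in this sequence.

Find the rightmost character of 8383 below 3, bump it to the next letter, and reset everything to its right to 8.

8308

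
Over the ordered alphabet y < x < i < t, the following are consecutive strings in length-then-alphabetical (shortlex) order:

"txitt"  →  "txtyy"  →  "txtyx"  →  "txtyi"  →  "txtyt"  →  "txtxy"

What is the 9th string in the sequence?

Continuing the enumeration 3 steps past txtxy: txtxy → txtxx → txtxi → (answer).

txtxt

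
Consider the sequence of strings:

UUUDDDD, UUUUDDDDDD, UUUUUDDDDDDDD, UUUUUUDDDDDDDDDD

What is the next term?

Term n consists of n+1 U's, followed by 2n D's, where the shown terms are n = 2, 3, 4, 5.
At n = 6 the blocks have lengths 7, 12.

UUUUUUUDDDDDDDDDDDD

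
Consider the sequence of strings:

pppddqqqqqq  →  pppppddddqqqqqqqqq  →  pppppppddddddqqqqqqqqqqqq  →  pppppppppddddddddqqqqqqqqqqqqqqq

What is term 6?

Each string has the form p^{2n-1} d^{2n-2} q^{3n}, where the shown terms are n = 2, 3, 4, 5.
At n = 7 the blocks have lengths 13, 12, 21.

pppppppppppppddddddddddddqqqqqqqqqqqqqqqqqqqqq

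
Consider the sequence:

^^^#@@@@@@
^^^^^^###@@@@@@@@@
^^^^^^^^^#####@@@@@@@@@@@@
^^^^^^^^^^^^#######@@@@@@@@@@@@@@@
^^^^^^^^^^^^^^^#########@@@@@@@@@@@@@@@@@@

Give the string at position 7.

The n-th term is 3n ^'s then 2n-1 #'s then 3n+3 @'s (n = 1, 2, …).
For term 7, n = 7, so the run lengths are 21, 13, 24.

^^^^^^^^^^^^^^^^^^^^^#############@@@@@@@@@@@@@@@@@@@@@@@@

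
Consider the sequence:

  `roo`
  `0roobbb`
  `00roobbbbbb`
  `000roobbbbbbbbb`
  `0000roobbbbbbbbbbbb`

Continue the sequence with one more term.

s(k+1) = 0·s(k)·bbb, so each term gains 0 as a prefix and bbb as a suffix.
Applying this once more to 0000roobbbbbbbbbbbb:

00000roobbbbbbbbbbbbbbb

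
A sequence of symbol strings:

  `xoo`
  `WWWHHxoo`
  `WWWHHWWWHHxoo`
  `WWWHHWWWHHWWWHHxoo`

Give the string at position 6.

WWWHHWWWHHWWWHHWWWHHWWWHHxoo

Every step adds WWWHH at the front: s(k+1) = WWWHH·s(k).
From WWWHHWWWHHWWWHHxoo, 2 further steps: WWWHHWWWHHWWWHHxoo → WWWHHWWWHHWWWHHWWWHHxoo → (answer).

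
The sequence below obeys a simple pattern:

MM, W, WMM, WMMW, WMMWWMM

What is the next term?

Each term (from the third on) is the previous term followed by the one before it: term 3 = W·MM = WMM.
So term 6 is WMMWWMM·WMMW.

WMMWWMMWMMW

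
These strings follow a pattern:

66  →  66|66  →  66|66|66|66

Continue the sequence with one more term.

Each string is two copies of the previous one joined by '|'.
Doubling 66|66|66|66 with '|' between the halves:

66|66|66|66|66|66|66|66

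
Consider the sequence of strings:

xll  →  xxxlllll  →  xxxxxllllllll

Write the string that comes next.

xxxxxxxlllllllllll

Each string has the form x^{2n-1} l^{3n-1} (n = 1, 2, …).
At n = 4 the blocks have lengths 7, 11.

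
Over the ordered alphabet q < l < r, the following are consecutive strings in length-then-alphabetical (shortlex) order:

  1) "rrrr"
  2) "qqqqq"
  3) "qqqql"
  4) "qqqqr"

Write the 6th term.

qqqll

Advancing 2 positions from qqqqr through qqqqr → qqqlq reaches term 6.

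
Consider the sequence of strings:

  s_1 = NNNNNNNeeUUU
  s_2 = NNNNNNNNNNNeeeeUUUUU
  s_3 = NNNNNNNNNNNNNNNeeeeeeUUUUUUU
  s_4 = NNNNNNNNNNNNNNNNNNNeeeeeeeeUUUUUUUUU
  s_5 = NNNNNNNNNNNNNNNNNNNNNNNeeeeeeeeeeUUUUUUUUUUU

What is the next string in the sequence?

Reading off run lengths: N runs 7, 11, 15, 19, 23; e runs 2, 4, 6, 8, 10; U runs 3, 5, 7, 9, 11 — each is linear in n (n = 1, 2, …).
At n = 6 the blocks have lengths 27, 12, 13.

NNNNNNNNNNNNNNNNNNNNNNNNNNNeeeeeeeeeeeeUUUUUUUUUUUUU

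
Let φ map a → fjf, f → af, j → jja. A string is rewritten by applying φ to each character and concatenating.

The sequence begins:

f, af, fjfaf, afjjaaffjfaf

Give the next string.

Rewriting each symbol of afjjaaffjfaf: a→fjf, f→af, j→jja, j→jja, a→fjf, a→fjf, f→af, f→af, j→jja, f→af, a→fjf, f→af, which concatenates to fjf af jja jja fjf fjf af af jja af fjf af.

fjfafjjajjafjffjfafafjjaaffjfaf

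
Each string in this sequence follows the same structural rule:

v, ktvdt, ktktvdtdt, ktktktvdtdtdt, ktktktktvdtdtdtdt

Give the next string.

ktktktktktvdtdtdtdtdt

Every step adds kt to the front and dt to the end of the previous string.
So the next term is kt·ktktktktvdtdtdtdt·dt.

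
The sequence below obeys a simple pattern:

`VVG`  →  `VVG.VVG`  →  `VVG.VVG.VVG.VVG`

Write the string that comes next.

Each string is two copies of the previous one joined by '.'.
So the next term is two copies of VVG.VVG.VVG.VVG with '.' between the halves.

VVG.VVG.VVG.VVG.VVG.VVG.VVG.VVG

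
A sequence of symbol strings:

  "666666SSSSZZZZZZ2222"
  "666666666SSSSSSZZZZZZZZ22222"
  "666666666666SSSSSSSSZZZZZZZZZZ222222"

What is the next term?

666666666666666SSSSSSSSSSZZZZZZZZZZZZ2222222

Reading off run lengths: 6 runs 6, 9, 12; S runs 4, 6, 8; Z runs 6, 8, 10; 2 runs 4, 5, 6 — each is linear in n, where the shown terms are n = 2, 3, 4.
At n = 5 the blocks have lengths 15, 10, 12, 7.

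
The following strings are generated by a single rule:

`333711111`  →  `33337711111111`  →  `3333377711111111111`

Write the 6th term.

3333333377777711111111111111111111

Term n consists of n+1 3's, followed by n-1 7's, followed by 3n-1 1's, where the shown terms are n = 2, 3, 4.
At n = 7 the blocks have lengths 8, 6, 20.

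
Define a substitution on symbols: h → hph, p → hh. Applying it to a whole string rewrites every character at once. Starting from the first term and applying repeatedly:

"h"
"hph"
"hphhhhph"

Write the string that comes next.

hphhhhphhphhphhphhhhph

Apply φ to hphhhhph symbol by symbol: h→hph, p→hh, h→hph, h→hph, h→hph, h→hph, p→hh, h→hph; joined: hph hh hph hph hph hph hh hph.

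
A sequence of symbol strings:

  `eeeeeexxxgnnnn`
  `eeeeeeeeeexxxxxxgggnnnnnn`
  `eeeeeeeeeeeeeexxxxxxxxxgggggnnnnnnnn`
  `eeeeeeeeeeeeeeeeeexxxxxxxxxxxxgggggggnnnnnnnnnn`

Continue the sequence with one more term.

Each string has the form e^{4n+2} x^{3n} g^{2n-1} n^{2n+2} (n = 1, 2, …).
At n = 5 the blocks have lengths 22, 15, 9, 12.

eeeeeeeeeeeeeeeeeeeeeexxxxxxxxxxxxxxxgggggggggnnnnnnnnnnnn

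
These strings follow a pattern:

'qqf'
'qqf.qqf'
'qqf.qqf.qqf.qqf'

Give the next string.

Every step duplicates the string with '.' between the halves.
So the next term is two copies of qqf.qqf.qqf.qqf with '.' between the halves.

qqf.qqf.qqf.qqf.qqf.qqf.qqf.qqf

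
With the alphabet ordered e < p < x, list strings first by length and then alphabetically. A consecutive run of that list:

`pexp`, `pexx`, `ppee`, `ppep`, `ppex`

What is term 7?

Advancing 2 positions from ppex through ppex → pppe reaches term 7.

pppp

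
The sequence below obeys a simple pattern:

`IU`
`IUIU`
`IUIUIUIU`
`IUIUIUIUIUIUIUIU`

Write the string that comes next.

Each string is two copies of the previous one concatenated.
Doubling IUIUIUIUIUIUIUIU:

IUIUIUIUIUIUIUIUIUIUIUIUIUIUIUIU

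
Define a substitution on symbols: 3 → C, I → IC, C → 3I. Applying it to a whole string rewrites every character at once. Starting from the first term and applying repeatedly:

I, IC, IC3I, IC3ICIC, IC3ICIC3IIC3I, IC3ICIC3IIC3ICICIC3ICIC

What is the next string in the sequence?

Applying the rule to each of the 23 symbols of IC3ICIC3IIC3ICICIC3ICIC gives the pieces IC 3I C IC 3I IC 3I C IC IC 3I C IC 3I IC 3I IC 3I C IC 3I IC 3I, which concatenate to the answer.

IC3ICIC3IIC3ICICIC3ICIC3IIC3IIC3ICIC3IIC3I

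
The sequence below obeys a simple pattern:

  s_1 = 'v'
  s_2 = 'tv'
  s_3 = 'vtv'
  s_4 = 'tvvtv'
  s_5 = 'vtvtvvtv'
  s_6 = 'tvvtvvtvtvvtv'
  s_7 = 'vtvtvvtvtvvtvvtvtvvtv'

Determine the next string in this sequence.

This is a Fibonacci-style word recurrence s(k) = s(k−2)·s(k−1): e.g. v·tv = vtv.
The next term joins tvvtvvtvtvvtv and vtvtvvtvtvvtvvtvtvvtv.

tvvtvvtvtvvtvvtvtvvtvtvvtvvtvtvvtv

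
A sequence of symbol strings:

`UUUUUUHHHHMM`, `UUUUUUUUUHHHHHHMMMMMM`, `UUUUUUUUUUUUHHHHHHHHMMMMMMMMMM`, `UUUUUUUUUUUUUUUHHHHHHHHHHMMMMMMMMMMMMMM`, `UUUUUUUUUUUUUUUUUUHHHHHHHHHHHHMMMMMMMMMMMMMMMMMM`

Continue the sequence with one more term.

UUUUUUUUUUUUUUUUUUUUUHHHHHHHHHHHHHHMMMMMMMMMMMMMMMMMMMMMM

Term n consists of 3n+3 U's, followed by 2n+2 H's, followed by 4n-2 M's (n = 1, 2, …).
For the next term, n = 6, so the run lengths are 21, 14, 22.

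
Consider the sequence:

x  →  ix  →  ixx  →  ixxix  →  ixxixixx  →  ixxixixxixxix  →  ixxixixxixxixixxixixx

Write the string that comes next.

ixxixixxixxixixxixixxixxixixxixxix

From term 3 onward, concatenate the last term with the second-to-last: ix·x = ixx, ixx·ix = ixxix, …
So term 8 is ixxixixxixxixixxixixx·ixxixixxixxix.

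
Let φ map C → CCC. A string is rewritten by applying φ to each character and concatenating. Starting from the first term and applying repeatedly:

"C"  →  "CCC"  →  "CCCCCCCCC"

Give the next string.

Apply φ to CCCCCCCCC symbol by symbol: C→CCC, C→CCC, C→CCC, C→CCC, C→CCC, C→CCC, C→CCC, C→CCC, C→CCC; joined: CCC CCC CCC CCC CCC CCC CCC CCC CCC.

CCCCCCCCCCCCCCCCCCCCCCCCCCC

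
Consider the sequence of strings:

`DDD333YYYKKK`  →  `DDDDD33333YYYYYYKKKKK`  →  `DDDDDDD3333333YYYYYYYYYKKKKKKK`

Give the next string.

Reading off run lengths: D runs 3, 5, 7; 3 runs 3, 5, 7; Y runs 3, 6, 9; K runs 3, 5, 7 — each is linear in n (n = 1, 2, …).
Setting n = 4 gives 9, 9, 12, 9 characters in each block.

DDDDDDDDD333333333YYYYYYYYYYYYKKKKKKKKK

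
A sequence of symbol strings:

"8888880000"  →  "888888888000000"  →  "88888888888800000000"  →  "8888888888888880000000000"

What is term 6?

88888888888888888888800000000000000

The n-th term is 3n 8's then 2n 0's, where the shown terms are n = 2, 3, 4, 5.
Setting n = 7 gives 21, 14 characters in each block.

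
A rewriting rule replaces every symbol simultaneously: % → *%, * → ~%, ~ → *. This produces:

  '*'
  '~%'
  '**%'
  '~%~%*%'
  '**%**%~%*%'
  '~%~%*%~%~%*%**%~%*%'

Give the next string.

Replace each of the 19 characters of ~%~%*%~%~%*%**%~%*% in place — * *% * *% ~% *% * *% * *% ~% *% ~% ~% *% * *% ~% *% — and concatenate.

**%**%~%*%**%**%~%*%~%~%*%**%~%*%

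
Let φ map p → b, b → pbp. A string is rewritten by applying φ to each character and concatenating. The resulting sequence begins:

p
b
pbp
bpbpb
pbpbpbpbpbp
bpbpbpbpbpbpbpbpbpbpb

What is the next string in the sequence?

Rewriting the 21 symbols of bpbpbpbpbpbpbpbpbpbpb one by one yields pbp b pbp b pbp b pbp b pbp b pbp b pbp b pbp b pbp b pbp b pbp; concatenated:

pbpbpbpbpbpbpbpbpbpbpbpbpbpbpbpbpbpbpbpbpbp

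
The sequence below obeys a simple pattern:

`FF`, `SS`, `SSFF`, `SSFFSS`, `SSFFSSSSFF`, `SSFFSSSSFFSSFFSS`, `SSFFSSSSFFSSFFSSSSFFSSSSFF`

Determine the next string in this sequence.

SSFFSSSSFFSSFFSSSSFFSSSSFFSSFFSSSSFFSSFFSS

Each term (from the third on) is the previous term followed by the one before it: term 3 = SS·FF = SSFF.
So term 8 is SSFFSSSSFFSSFFSSSSFFSSSSFF·SSFFSSSSFFSSFFSS.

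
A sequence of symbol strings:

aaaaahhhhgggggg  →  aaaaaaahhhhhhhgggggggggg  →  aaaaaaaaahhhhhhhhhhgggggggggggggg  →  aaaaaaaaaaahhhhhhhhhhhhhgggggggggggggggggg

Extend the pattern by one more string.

Each string has the form a^{2n+3} h^{3n+1} g^{4n+2} (n = 1, 2, …).
For the next term, n = 5, so the run lengths are 13, 16, 22.

aaaaaaaaaaaaahhhhhhhhhhhhhhhhgggggggggggggggggggggg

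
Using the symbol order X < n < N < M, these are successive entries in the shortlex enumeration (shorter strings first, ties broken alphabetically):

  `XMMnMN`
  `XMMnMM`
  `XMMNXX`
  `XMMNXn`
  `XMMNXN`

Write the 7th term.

Stepping forward 2 times from XMMNXN: XMMNXN → XMMNXM, then the target.

XMMNnX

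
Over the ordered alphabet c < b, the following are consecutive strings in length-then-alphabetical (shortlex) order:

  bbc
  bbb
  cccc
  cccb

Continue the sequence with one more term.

Find the rightmost character of cccb below b, bump it to the next letter, and reset everything to its right to c.

ccbc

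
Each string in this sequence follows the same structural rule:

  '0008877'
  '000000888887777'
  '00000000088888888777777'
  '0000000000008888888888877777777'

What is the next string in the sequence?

000000000000000888888888888887777777777

The n-th term is 3n 0's then 3n-1 8's then 2n 7's (n = 1, 2, …).
At n = 5 the blocks have lengths 15, 14, 10.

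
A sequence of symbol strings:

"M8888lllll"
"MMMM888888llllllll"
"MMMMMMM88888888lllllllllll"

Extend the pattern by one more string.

Each string has the form M^{3n-2} 8^{2n+2} l^{3n+2} (n = 1, 2, …).
At n = 4 the blocks have lengths 10, 10, 14.

MMMMMMMMMM8888888888llllllllllllll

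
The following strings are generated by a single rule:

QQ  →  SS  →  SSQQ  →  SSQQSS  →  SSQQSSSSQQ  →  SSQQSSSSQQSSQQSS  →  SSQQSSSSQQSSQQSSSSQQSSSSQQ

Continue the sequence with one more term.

SSQQSSSSQQSSQQSSSSQQSSSSQQSSQQSSSSQQSSQQSS

This is a Fibonacci-style word recurrence s(k) = s(k−1)·s(k−2): e.g. SS·QQ = SSQQ.
Continuing: SSQQSSSSQQSSQQSSSSQQSSSSQQ · SSQQSSSSQQSSQQSS gives term 8.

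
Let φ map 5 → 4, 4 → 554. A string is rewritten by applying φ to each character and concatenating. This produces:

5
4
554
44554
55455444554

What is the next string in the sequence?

Expanding 55455444554: 5→4, 5→4, 4→554, 5→4, 5→4, 4→554, 4→554, 4→554, 5→4, 5→4, 4→554. Concatenated: 4 4 554 4 4 554 554 554 4 4 554.

445544455455455444554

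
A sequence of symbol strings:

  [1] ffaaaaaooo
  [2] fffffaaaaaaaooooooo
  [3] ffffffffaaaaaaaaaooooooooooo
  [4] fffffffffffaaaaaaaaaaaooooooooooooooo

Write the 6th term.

fffffffffffffffffaaaaaaaaaaaaaaaooooooooooooooooooooooo

Each string has the form f^{3n-1} a^{2n+3} o^{4n-1} (n = 1, 2, …).
For term 6, n = 6, so the run lengths are 17, 15, 23.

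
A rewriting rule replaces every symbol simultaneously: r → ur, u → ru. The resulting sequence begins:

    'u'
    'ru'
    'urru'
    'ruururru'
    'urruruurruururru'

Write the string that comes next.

Rewriting the 16 symbols of urruruurruururru one by one yields ru ur ur ru ur ru ru ur ur ru ru ur ru ur ur ru; concatenated:

ruururruurruruururruruurruururru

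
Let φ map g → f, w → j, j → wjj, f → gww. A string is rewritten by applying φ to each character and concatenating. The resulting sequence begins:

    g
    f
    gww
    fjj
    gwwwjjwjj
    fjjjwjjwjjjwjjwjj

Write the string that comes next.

gwwwjjwjjwjjjwjjwjjjwjjwjjwjjjwjjwjjjwjjwjj

Replace each of the 17 characters of fjjjwjjwjjjwjjwjj in place — gww wjj wjj wjj j wjj wjj j wjj wjj wjj j wjj wjj j wjj wjj — and concatenate.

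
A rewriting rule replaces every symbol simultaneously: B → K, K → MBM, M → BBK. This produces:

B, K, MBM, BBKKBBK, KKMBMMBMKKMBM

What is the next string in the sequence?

MBMMBMBBKKBBKBBKKBBKMBMMBMBBKKBBK

Replace each of the 13 characters of KKMBMMBMKKMBM in place — MBM MBM BBK K BBK BBK K BBK MBM MBM BBK K BBK — and concatenate.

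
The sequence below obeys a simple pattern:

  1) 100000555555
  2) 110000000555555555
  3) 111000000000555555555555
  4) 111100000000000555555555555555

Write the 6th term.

111111000000000000000555555555555555555555

Reading off run lengths: 1 runs 1, 2, 3, 4; 0 runs 5, 7, 9, 11; 5 runs 6, 9, 12, 15 — each is linear in n, where the shown terms are n = 2, 3, 4, 5.
At n = 7 the blocks have lengths 6, 15, 21.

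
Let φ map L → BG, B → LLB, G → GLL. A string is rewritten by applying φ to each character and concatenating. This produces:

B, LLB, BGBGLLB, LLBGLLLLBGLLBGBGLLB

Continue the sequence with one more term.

BGBGLLBGLLBGBGBGBGLLBGLLBGBGLLBGLLLLBGLLBGBGLLB

φ(LLBGLLLLBGLLBGBGLLB) expands symbol-by-symbol to BG BG LLB GLL BG BG BG BG LLB GLL BG BG LLB GLL LLB GLL BG BG LLB; joining the 19 pieces gives the next term.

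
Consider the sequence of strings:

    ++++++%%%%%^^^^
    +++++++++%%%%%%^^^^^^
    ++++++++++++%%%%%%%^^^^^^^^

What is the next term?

The n-th term is 3n +'s then n+3 %'s then 2n ^'s, where the shown terms are n = 2, 3, 4.
At n = 5 the blocks have lengths 15, 8, 10.

+++++++++++++++%%%%%%%%^^^^^^^^^^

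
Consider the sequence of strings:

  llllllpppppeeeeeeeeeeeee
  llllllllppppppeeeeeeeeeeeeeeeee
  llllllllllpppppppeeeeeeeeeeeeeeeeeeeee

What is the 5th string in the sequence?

llllllllllllllpppppppppeeeeeeeeeeeeeeeeeeeeeeeeeeeee

The n-th term is 2n l's then n+2 p's then 4n+1 e's, where the shown terms are n = 3, 4, 5.
At n = 7 the blocks have lengths 14, 9, 29.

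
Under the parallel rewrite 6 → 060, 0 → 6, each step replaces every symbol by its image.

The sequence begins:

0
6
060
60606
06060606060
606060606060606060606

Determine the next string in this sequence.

Rewriting the 21 symbols of 606060606060606060606 one by one yields 060 6 060 6 060 6 060 6 060 6 060 6 060 6 060 6 060 6 060 6 060; concatenated:

0606060606060606060606060606060606060606060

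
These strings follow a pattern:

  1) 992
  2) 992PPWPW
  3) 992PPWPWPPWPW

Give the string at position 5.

Each term is the previous one with PPWPW appended.
From 992PPWPWPPWPW, 2 further steps: 992PPWPWPPWPW → 992PPWPWPPWPWPPWPW → (answer).

992PPWPWPPWPWPPWPWPPWPW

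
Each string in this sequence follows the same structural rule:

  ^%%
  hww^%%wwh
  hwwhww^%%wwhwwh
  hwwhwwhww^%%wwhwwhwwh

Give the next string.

Every step adds hww to the front and wwh to the end of the previous string.
Applying this once more to hwwhwwhww^%%wwhwwhwwh:

hwwhwwhwwhww^%%wwhwwhwwhwwh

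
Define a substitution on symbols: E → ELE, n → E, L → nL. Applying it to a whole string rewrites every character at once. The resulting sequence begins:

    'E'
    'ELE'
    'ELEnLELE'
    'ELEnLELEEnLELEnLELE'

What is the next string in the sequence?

Applying the rule to each of the 19 symbols of ELEnLELEEnLELEnLELE gives the pieces ELE nL ELE E nL ELE nL ELE ELE E nL ELE nL ELE E nL ELE nL ELE, which concatenate to the answer.

ELEnLELEEnLELEnLELEELEEnLELEnLELEEnLELEnLELE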